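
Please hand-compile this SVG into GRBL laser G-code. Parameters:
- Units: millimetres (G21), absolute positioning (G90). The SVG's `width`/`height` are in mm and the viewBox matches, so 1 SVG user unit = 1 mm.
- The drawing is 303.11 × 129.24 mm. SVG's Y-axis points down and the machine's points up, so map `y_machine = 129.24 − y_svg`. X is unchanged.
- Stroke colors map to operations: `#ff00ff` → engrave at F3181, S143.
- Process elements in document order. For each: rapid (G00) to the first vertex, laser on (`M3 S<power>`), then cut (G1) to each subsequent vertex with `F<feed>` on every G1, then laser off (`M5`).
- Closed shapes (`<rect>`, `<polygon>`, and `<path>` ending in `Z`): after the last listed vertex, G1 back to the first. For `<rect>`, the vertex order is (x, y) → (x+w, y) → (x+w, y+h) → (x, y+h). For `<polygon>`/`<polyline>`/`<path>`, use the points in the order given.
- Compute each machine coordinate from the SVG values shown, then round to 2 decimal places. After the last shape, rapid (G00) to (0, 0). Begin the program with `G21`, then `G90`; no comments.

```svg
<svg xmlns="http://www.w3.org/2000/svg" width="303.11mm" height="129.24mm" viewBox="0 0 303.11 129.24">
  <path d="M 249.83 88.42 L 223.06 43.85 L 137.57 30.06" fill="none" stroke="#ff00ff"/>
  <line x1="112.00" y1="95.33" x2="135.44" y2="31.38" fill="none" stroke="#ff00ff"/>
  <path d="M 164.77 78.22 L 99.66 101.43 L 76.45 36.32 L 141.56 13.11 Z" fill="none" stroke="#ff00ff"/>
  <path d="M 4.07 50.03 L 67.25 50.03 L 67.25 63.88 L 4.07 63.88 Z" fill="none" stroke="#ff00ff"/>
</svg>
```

viewBox `0 0 303.11 129.24` with mm width/height → 1 unit = 1 mm. Flip: y_m = 129.24 − y_svg.

**Shape 1** — `<path>` open polyline, stroke `#ff00ff` → engrave (S143, F3181). Machine vertices: (249.83,40.82) → (223.06,85.39) → (137.57,99.18). Open path.

**Shape 2** — `<line>` line segment, stroke `#ff00ff` → engrave (S143, F3181). Machine vertices: (112.00,33.91) → (135.44,97.86). Open path.

**Shape 3** — `<path>` regular polygon, stroke `#ff00ff` → engrave (S143, F3181). Machine vertices: (164.77,51.02) → (99.66,27.81) → (76.45,92.92) → (141.56,116.13) → (164.77,51.02). Closed: final G1 returns to the first vertex.

**Shape 4** — `<path>` rectangle, stroke `#ff00ff` → engrave (S143, F3181). Machine vertices: (4.07,79.21) → (67.25,79.21) → (67.25,65.36) → (4.07,65.36) → (4.07,79.21). Closed: final G1 returns to the first vertex.

G21
G90
G00 X249.83 Y40.82
M3 S143
G1 X223.06 Y85.39 F3181
G1 X137.57 Y99.18 F3181
M5
G00 X112.00 Y33.91
M3 S143
G1 X135.44 Y97.86 F3181
M5
G00 X164.77 Y51.02
M3 S143
G1 X99.66 Y27.81 F3181
G1 X76.45 Y92.92 F3181
G1 X141.56 Y116.13 F3181
G1 X164.77 Y51.02 F3181
M5
G00 X4.07 Y79.21
M3 S143
G1 X67.25 Y79.21 F3181
G1 X67.25 Y65.36 F3181
G1 X4.07 Y65.36 F3181
G1 X4.07 Y79.21 F3181
M5
G00 X0.00 Y0.00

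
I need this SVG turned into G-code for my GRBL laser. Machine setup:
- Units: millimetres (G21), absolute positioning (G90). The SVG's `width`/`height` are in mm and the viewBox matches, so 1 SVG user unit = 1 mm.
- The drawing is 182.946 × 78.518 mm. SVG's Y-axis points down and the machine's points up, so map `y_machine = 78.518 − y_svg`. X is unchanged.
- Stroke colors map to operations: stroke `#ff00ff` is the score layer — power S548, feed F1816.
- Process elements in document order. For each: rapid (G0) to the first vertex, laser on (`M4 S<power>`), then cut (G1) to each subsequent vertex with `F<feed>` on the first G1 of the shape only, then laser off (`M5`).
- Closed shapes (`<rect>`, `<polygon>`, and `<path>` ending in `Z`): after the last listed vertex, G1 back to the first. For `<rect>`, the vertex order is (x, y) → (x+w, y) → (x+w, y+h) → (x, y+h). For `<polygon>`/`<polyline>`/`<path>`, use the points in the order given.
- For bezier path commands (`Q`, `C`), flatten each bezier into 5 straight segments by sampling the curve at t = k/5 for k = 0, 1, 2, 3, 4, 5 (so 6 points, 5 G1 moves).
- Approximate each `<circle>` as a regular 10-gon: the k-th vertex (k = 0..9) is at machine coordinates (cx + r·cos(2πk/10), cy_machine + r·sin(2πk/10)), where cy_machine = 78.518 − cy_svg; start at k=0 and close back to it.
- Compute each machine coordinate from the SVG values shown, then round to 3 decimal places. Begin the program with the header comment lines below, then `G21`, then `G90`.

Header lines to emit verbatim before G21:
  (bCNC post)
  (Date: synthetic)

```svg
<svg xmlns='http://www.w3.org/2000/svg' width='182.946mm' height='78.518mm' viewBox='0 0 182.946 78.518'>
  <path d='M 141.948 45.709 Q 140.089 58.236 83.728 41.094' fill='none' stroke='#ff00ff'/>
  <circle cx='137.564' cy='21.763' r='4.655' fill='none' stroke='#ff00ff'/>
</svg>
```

(bCNC post)
(Date: synthetic)
G21
G90
G0 X141.948 Y32.809
M4 S548
G1 X139.024 Y28.985 F1816
G1 X131.740 Y27.534
G1 X120.096 Y28.457
G1 X104.092 Y31.754
G1 X83.728 Y37.424
M5
G0 X142.219 Y56.755
M4 S548
G1 X141.330 Y59.491 F1816
G1 X139.002 Y61.182
G1 X136.126 Y61.182
G1 X133.798 Y59.491
G1 X132.909 Y56.755
G1 X133.798 Y54.019
G1 X136.126 Y52.328
G1 X139.002 Y52.328
G1 X141.330 Y54.019
G1 X142.219 Y56.755
M5

1 u = 1 mm; y_m = 78.518 − y.

[1] `<path>` quadratic bezier, #ff00ff→score S548 F1816: (141.948,32.809) → (139.024,28.985) → (131.740,27.534) → (120.096,28.457) → (104.092,31.754) → (83.728,37.424)

[2] `<circle>` circle, #ff00ff→score S548 F1816: (142.219,56.755) → (141.330,59.491) → (139.002,61.182) → (136.126,61.182) → (133.798,59.491) → (132.909,56.755) → (133.798,54.019) → (136.126,52.328) → (139.002,52.328) → (141.330,54.019) → (142.219,56.755) (closed)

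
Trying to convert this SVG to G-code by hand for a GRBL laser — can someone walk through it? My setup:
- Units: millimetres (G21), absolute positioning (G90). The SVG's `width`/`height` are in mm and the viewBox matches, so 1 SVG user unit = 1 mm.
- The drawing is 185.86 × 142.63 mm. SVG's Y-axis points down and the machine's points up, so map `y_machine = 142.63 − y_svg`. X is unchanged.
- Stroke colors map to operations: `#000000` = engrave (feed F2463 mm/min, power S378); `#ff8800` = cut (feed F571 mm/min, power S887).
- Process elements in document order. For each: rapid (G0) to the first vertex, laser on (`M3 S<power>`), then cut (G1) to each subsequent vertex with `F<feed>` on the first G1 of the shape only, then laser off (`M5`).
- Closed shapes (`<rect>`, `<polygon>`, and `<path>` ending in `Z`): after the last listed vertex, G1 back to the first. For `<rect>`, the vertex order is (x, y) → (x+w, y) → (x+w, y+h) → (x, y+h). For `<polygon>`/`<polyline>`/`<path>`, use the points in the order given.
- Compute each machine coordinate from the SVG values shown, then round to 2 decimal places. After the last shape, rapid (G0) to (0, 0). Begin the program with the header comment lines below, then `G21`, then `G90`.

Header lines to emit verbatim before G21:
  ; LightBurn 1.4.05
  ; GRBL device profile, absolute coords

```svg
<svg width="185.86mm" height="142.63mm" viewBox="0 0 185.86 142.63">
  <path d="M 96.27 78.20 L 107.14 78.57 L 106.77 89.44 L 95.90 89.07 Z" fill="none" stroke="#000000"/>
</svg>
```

; LightBurn 1.4.05
; GRBL device profile, absolute coords
G21
G90
G0 X96.27 Y64.43
M3 S378
G1 X107.14 Y64.06 F2463
G1 X106.77 Y53.19
G1 X95.90 Y53.56
G1 X96.27 Y64.43
M5
G0 X0.00 Y0.00

1 u = 1 mm; y_m = 142.63 − y.

[1] `<path>` regular polygon, #000000→engrave S378 F2463: (96.27,64.43) → (107.14,64.06) → (106.77,53.19) → (95.90,53.56) → (96.27,64.43) (closed)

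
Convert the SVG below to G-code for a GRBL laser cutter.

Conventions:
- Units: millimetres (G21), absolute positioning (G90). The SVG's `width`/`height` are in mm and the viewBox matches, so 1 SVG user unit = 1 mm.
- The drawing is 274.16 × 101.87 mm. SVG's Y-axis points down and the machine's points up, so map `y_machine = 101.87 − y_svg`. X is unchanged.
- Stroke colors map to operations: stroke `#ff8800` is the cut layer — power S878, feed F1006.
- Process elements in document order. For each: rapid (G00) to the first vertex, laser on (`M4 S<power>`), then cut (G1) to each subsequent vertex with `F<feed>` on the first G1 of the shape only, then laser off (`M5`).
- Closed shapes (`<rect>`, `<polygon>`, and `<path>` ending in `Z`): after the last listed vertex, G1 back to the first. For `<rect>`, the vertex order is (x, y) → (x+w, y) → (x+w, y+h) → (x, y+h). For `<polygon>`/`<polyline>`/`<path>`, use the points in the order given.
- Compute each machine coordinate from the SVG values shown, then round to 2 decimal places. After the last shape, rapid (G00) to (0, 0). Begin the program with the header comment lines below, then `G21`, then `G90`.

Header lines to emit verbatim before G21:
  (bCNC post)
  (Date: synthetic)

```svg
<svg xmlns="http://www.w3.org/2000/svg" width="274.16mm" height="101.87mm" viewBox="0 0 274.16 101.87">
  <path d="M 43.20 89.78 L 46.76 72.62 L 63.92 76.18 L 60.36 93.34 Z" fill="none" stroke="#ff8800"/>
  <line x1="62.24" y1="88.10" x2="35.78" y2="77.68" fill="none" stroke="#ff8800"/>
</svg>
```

1 u = 1 mm; y_m = 101.87 − y.

[1] `<path>` regular polygon, #ff8800→cut S878 F1006: (43.20,12.09) → (46.76,29.25) → (63.92,25.69) → (60.36,8.53) → (43.20,12.09) (closed)

[2] `<line>` line segment, #ff8800→cut S878 F1006: (62.24,13.77) → (35.78,24.19)

(bCNC post)
(Date: synthetic)
G21
G90
G00 X43.20 Y12.09
M4 S878
G1 X46.76 Y29.25 F1006
G1 X63.92 Y25.69
G1 X60.36 Y8.53
G1 X43.20 Y12.09
M5
G00 X62.24 Y13.77
M4 S878
G1 X35.78 Y24.19 F1006
M5
G00 X0.00 Y0.00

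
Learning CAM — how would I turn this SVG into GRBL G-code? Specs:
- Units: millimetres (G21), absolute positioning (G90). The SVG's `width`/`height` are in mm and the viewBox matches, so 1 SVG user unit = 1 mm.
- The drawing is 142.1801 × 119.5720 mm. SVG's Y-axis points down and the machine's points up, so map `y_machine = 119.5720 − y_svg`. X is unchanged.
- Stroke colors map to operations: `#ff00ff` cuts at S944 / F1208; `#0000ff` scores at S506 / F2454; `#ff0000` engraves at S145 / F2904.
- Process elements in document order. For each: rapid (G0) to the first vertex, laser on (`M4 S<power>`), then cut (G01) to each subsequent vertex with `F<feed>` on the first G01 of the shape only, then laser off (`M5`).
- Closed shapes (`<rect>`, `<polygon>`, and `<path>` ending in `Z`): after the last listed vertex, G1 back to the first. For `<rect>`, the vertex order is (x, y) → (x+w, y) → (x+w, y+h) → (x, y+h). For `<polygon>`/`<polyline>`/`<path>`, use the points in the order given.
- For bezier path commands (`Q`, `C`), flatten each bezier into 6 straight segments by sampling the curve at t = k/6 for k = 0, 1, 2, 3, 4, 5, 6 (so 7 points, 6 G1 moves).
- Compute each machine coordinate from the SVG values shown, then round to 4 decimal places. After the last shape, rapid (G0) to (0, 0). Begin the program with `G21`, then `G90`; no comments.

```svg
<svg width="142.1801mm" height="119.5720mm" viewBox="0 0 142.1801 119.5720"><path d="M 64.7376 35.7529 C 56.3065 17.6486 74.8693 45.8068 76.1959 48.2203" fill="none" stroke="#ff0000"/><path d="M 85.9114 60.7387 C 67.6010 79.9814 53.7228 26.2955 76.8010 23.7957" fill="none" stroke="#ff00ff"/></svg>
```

1 u = 1 mm; y_m = 119.5720 − y.

[1] `<path>` cubic bezier, #ff0000→engrave S145 F2904: (64.7376,83.8191) → (62.5668,89.3494) → (63.6663,89.1695) → (66.8076,85.2796) → (70.7621,79.6798) → (74.3010,74.3705) → (76.1959,71.3517)

[2] `<path>` cubic bezier, #ff00ff→cut S944 F1208: (85.9114,58.8333) → (77.2761,54.7147) → (70.2830,59.3033) → (65.8355,69.1514) → (64.8370,80.8113) → (68.1910,90.8355) → (76.8010,95.7763)

G21
G90
G0 X64.7376 Y83.8191
M4 S145
G01 X62.5668 Y89.3494 F2904
G01 X63.6663 Y89.1695
G01 X66.8076 Y85.2796
G01 X70.7621 Y79.6798
G01 X74.3010 Y74.3705
G01 X76.1959 Y71.3517
M5
G0 X85.9114 Y58.8333
M4 S944
G01 X77.2761 Y54.7147 F1208
G01 X70.2830 Y59.3033
G01 X65.8355 Y69.1514
G01 X64.8370 Y80.8113
G01 X68.1910 Y90.8355
G01 X76.8010 Y95.7763
M5
G0 X0.0000 Y0.0000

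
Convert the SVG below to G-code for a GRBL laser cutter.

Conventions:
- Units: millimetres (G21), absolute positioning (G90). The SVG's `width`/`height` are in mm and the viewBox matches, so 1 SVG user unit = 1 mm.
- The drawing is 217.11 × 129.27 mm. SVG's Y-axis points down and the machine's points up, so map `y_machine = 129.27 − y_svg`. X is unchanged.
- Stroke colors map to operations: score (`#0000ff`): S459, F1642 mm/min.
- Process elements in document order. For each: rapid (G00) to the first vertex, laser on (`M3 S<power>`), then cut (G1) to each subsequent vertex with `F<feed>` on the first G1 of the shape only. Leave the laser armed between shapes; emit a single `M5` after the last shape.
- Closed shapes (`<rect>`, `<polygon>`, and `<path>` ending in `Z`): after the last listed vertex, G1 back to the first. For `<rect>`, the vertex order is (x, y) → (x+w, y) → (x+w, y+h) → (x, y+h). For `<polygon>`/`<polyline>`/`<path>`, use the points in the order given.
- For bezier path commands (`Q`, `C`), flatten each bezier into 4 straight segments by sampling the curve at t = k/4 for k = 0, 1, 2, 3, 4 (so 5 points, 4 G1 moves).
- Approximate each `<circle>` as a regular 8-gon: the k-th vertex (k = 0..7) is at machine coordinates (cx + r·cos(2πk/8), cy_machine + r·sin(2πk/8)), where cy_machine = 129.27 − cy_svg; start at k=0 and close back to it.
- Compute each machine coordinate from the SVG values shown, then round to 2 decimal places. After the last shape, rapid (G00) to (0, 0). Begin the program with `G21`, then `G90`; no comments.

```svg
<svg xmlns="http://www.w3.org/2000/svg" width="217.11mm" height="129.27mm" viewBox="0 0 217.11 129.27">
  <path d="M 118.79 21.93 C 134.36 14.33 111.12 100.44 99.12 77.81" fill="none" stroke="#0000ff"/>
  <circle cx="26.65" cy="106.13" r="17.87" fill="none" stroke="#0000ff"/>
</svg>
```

viewBox `0 0 217.11 129.27` with mm width/height → 1 unit = 1 mm. Flip: y_m = 129.27 − y_svg.

**Shape 1** — `<path>` cubic bezier, stroke `#0000ff` → score (S459, F1642). Control points (SVG): P0=(118.79,21.93), P1=(134.36,14.33), P2=(111.12,100.44), P3=(99.12,77.81); sampled at t=k/4. Machine vertices: (118.79,107.34) → (123.97,98.63) → (119.29,73.76) → (109.45,51.71) → (99.12,51.46). Open path.

**Shape 2** — `<circle>` circle, stroke `#0000ff` → score (S459, F1642). Machine vertices: (44.52,23.14) → (39.29,35.78) → (26.65,41.01) → (14.01,35.78) → (8.78,23.14) → (14.01,10.50) → (26.65,5.27) → (39.29,10.50) → (44.52,23.14). Closed: final G1 returns to the first vertex.

G21
G90
G00 X118.79 Y107.34
M3 S459
G1 X123.97 Y98.63 F1642
G1 X119.29 Y73.76
G1 X109.45 Y51.71
G1 X99.12 Y51.46
G00 X44.52 Y23.14
M3 S459
G1 X39.29 Y35.78 F1642
G1 X26.65 Y41.01
G1 X14.01 Y35.78
G1 X8.78 Y23.14
G1 X14.01 Y10.50
G1 X26.65 Y5.27
G1 X39.29 Y10.50
G1 X44.52 Y23.14
M5
G00 X0.00 Y0.00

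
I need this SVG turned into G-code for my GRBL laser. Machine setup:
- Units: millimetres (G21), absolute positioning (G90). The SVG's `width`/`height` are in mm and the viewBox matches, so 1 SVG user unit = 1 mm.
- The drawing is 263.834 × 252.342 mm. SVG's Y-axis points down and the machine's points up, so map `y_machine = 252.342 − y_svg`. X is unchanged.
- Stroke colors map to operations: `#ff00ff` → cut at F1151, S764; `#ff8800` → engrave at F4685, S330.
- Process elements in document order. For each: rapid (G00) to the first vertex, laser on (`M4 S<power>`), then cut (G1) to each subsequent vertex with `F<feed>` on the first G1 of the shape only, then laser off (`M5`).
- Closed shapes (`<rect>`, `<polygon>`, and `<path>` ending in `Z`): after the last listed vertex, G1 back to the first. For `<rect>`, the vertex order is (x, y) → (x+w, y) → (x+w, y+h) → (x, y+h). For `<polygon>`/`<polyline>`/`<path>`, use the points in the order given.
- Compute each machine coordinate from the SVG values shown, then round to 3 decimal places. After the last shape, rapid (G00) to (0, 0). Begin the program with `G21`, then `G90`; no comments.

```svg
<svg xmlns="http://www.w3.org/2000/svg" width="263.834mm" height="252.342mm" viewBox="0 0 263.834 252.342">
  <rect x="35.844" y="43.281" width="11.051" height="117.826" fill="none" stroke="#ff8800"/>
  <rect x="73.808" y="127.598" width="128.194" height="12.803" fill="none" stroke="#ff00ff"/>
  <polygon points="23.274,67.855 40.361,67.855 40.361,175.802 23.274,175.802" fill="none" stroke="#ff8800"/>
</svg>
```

1 u = 1 mm; y_m = 252.342 − y.

[1] `<rect>` rectangle, #ff8800→engrave S330 F4685: (35.844,209.061) → (46.895,209.061) → (46.895,91.235) → (35.844,91.235) → (35.844,209.061) (closed)

[2] `<rect>` rectangle, #ff00ff→cut S764 F1151: (73.808,124.744) → (202.002,124.744) → (202.002,111.941) → (73.808,111.941) → (73.808,124.744) (closed)

[3] `<polygon>` rectangle, #ff8800→engrave S330 F4685: (23.274,184.487) → (40.361,184.487) → (40.361,76.540) → (23.274,76.540) → (23.274,184.487) (closed)

G21
G90
G00 X35.844 Y209.061
M4 S330
G1 X46.895 Y209.061 F4685
G1 X46.895 Y91.235
G1 X35.844 Y91.235
G1 X35.844 Y209.061
M5
G00 X73.808 Y124.744
M4 S764
G1 X202.002 Y124.744 F1151
G1 X202.002 Y111.941
G1 X73.808 Y111.941
G1 X73.808 Y124.744
M5
G00 X23.274 Y184.487
M4 S330
G1 X40.361 Y184.487 F4685
G1 X40.361 Y76.540
G1 X23.274 Y76.540
G1 X23.274 Y184.487
M5
G00 X0.000 Y0.000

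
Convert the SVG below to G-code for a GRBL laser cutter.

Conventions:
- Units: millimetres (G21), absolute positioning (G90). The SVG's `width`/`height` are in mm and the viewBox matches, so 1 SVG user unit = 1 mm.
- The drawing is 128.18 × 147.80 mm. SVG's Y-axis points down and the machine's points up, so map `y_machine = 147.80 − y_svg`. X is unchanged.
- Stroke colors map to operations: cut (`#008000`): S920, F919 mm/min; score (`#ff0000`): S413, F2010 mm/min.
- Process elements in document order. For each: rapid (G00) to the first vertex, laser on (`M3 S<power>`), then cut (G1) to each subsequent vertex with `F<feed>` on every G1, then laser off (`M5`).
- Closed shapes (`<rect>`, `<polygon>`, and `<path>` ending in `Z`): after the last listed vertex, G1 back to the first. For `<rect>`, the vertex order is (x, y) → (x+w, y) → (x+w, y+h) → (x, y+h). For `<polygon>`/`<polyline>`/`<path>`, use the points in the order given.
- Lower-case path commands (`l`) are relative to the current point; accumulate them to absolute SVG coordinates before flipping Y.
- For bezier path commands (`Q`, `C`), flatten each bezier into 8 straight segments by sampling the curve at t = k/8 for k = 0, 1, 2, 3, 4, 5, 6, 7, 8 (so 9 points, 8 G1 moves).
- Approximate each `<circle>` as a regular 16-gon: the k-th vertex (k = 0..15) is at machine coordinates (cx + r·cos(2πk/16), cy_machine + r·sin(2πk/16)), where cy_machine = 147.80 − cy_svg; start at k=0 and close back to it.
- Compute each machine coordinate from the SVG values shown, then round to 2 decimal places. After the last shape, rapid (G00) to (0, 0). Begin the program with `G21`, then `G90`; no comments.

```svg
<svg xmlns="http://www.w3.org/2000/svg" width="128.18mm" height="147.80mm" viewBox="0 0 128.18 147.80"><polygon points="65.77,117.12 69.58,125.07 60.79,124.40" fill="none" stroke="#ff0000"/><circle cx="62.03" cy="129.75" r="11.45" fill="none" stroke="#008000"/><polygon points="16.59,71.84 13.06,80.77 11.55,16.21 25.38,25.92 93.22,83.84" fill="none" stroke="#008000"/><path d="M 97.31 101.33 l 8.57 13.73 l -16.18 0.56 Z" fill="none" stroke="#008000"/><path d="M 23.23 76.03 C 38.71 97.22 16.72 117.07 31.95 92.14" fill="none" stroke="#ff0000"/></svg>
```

G21
G90
G00 X65.77 Y30.68
M3 S413
G1 X69.58 Y22.73 F2010
G1 X60.79 Y23.40 F2010
G1 X65.77 Y30.68 F2010
M5
G00 X73.48 Y18.05
M3 S920
G1 X72.61 Y22.43 F919
G1 X70.13 Y26.15 F919
G1 X66.41 Y28.63 F919
G1 X62.03 Y29.50 F919
G1 X57.65 Y28.63 F919
G1 X53.93 Y26.15 F919
G1 X51.45 Y22.43 F919
G1 X50.58 Y18.05 F919
G1 X51.45 Y13.67 F919
G1 X53.93 Y9.95 F919
G1 X57.65 Y7.47 F919
G1 X62.03 Y6.60 F919
G1 X66.41 Y7.47 F919
G1 X70.13 Y9.95 F919
G1 X72.61 Y13.67 F919
G1 X73.48 Y18.05 F919
M5
G00 X16.59 Y75.96
M3 S920
G1 X13.06 Y67.03 F919
G1 X11.55 Y131.59 F919
G1 X25.38 Y121.88 F919
G1 X93.22 Y63.96 F919
G1 X16.59 Y75.96 F919
M5
G00 X97.31 Y46.47
M3 S920
G1 X105.88 Y32.74 F919
G1 X89.70 Y32.18 F919
G1 X97.31 Y46.47 F919
M5
G00 X23.23 Y71.77
M3 S413
G1 X27.42 Y63.97 F2010
G1 X28.98 Y56.81 F2010
G1 X28.78 Y50.79 F2010
G1 X27.68 Y46.42 F2010
G1 X26.58 Y44.21 F2010
G1 X26.34 Y44.68 F2010
G1 X27.84 Y48.33 F2010
G1 X31.95 Y55.66 F2010
M5
G00 X0.00 Y0.00

1 u = 1 mm; y_m = 147.80 − y.

[1] `<polygon>` regular polygon, #ff0000→score S413 F2010: (65.77,30.68) → (69.58,22.73) → (60.79,23.40) → (65.77,30.68) (closed)

[2] `<circle>` circle, #008000→cut S920 F919: (73.48,18.05) → (72.61,22.43) → (70.13,26.15) → (66.41,28.63) → (62.03,29.50) → (57.65,28.63) → (53.93,26.15) → (51.45,22.43) → (50.58,18.05) → (51.45,13.67) → (53.93,9.95) → (57.65,7.47) → (62.03,6.60) → (66.41,7.47) → (70.13,9.95) → (72.61,13.67) → (73.48,18.05) (closed)

[3] `<polygon>` closed polygon, #008000→cut S920 F919: (16.59,75.96) → (13.06,67.03) → (11.55,131.59) → (25.38,121.88) → (93.22,63.96) → (16.59,75.96) (closed)

[4] `<path>` regular polygon, #008000→cut S920 F919: (97.31,46.47) → (105.88,32.74) → (89.70,32.18) → (97.31,46.47) (closed)

[5] `<path>` cubic bezier, #ff0000→score S413 F2010: (23.23,71.77) → (27.42,63.97) → (28.98,56.81) → (28.78,50.79) → (27.68,46.42) → (26.58,44.21) → (26.34,44.68) → (27.84,48.33) → (31.95,55.66)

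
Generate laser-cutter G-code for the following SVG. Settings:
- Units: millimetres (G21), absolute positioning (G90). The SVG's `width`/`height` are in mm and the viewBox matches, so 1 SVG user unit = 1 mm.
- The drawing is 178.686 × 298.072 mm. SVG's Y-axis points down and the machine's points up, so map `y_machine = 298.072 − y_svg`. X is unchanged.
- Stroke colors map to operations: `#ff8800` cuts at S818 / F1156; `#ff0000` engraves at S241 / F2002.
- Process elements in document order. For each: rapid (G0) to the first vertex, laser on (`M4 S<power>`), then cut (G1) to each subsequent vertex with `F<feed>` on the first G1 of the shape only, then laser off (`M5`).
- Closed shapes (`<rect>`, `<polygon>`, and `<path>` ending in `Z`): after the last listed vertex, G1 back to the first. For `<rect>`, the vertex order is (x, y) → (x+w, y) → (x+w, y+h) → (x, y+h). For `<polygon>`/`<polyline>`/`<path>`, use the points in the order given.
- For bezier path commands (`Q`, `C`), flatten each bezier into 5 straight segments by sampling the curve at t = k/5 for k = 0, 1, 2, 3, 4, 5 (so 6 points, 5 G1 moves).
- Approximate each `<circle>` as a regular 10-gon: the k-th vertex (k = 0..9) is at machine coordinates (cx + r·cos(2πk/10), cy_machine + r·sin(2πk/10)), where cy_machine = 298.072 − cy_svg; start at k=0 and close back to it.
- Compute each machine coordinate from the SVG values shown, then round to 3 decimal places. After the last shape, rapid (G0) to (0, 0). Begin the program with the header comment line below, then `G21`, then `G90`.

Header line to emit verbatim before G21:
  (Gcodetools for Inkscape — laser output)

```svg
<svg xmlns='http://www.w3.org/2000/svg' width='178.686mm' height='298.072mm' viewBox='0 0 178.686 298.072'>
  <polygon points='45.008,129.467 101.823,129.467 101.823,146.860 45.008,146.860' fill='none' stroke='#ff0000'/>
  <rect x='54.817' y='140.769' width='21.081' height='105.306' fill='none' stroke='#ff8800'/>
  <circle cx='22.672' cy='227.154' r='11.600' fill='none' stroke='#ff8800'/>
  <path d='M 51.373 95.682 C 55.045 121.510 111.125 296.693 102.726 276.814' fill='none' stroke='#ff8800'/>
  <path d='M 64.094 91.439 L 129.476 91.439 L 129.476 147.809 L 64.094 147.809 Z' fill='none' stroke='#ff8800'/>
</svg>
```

(Gcodetools for Inkscape — laser output)
G21
G90
G0 X45.008 Y168.605
M4 S241
G1 X101.823 Y168.605 F2002
G1 X101.823 Y151.212
G1 X45.008 Y151.212
G1 X45.008 Y168.605
M5
G0 X54.817 Y157.303
M4 S818
G1 X75.898 Y157.303 F1156
G1 X75.898 Y51.997
G1 X54.817 Y51.997
G1 X54.817 Y157.303
M5
G0 X34.272 Y70.918
M4 S818
G1 X32.057 Y77.736 F1156
G1 X26.257 Y81.950
G1 X19.087 Y81.950
G1 X13.287 Y77.736
G1 X11.072 Y70.918
G1 X13.287 Y64.100
G1 X19.087 Y59.886
G1 X26.257 Y59.886
G1 X32.057 Y64.100
G1 X34.272 Y70.918
M5
G0 X51.373 Y202.390
M4 S818
G1 X58.930 Y171.726 F1156
G1 X73.454 Y121.749
G1 X89.336 Y68.990
G1 X100.963 Y29.983
G1 X102.726 Y21.258
M5
G0 X64.094 Y206.633
M4 S818
G1 X129.476 Y206.633 F1156
G1 X129.476 Y150.263
G1 X64.094 Y150.263
G1 X64.094 Y206.633
M5
G0 X0.000 Y0.000

1 u = 1 mm; y_m = 298.072 − y.

[1] `<polygon>` rectangle, #ff0000→engrave S241 F2002: (45.008,168.605) → (101.823,168.605) → (101.823,151.212) → (45.008,151.212) → (45.008,168.605) (closed)

[2] `<rect>` rectangle, #ff8800→cut S818 F1156: (54.817,157.303) → (75.898,157.303) → (75.898,51.997) → (54.817,51.997) → (54.817,157.303) (closed)

[3] `<circle>` circle, #ff8800→cut S818 F1156: (34.272,70.918) → (32.057,77.736) → (26.257,81.950) → (19.087,81.950) → (13.287,77.736) → (11.072,70.918) → (13.287,64.100) → (19.087,59.886) → (26.257,59.886) → (32.057,64.100) → (34.272,70.918) (closed)

[4] `<path>` cubic bezier, #ff8800→cut S818 F1156: (51.373,202.390) → (58.930,171.726) → (73.454,121.749) → (89.336,68.990) → (100.963,29.983) → (102.726,21.258)

[5] `<path>` rectangle, #ff8800→cut S818 F1156: (64.094,206.633) → (129.476,206.633) → (129.476,150.263) → (64.094,150.263) → (64.094,206.633) (closed)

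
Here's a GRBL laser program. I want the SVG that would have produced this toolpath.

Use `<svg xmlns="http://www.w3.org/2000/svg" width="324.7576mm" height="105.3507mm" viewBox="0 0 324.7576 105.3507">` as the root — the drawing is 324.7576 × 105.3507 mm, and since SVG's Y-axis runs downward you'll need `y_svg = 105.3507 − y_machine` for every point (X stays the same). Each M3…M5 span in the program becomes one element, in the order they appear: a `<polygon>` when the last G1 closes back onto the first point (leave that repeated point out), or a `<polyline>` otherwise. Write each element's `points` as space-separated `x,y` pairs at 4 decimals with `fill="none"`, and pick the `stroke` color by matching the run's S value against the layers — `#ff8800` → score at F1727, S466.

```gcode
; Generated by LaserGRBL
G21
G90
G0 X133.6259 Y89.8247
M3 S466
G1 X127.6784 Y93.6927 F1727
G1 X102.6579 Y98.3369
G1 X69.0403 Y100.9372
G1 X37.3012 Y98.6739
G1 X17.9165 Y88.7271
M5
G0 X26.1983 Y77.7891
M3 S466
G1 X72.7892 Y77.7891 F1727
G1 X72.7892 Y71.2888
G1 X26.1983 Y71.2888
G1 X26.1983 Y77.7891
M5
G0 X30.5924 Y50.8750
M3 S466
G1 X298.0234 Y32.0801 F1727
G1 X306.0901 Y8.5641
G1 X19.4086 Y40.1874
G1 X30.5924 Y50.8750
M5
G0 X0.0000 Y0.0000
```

<svg xmlns="http://www.w3.org/2000/svg" width="324.7576mm" height="105.3507mm" viewBox="0 0 324.7576 105.3507">
  <polyline points="133.6259,15.5260 127.6784,11.6580 102.6579,7.0138 69.0403,4.4135 37.3012,6.6768 17.9165,16.6236" fill="none" stroke="#ff8800"/>
  <polygon points="26.1983,27.5616 72.7892,27.5616 72.7892,34.0619 26.1983,34.0619" fill="none" stroke="#ff8800"/>
  <polygon points="30.5924,54.4757 298.0234,73.2706 306.0901,96.7866 19.4086,65.1633" fill="none" stroke="#ff8800"/>
</svg>

y_svg = 105.3507 − y_m. Every run uses S466, so all elements get stroke `#ff8800` (score).

[1] open run; points: 133.6259,15.5260 127.6784,11.6580 102.6579,7.0138 69.0403,4.4135 37.3012,6.6768 17.9165,16.6236

[2] closed run; points: 26.1983,27.5616 72.7892,27.5616 72.7892,34.0619 26.1983,34.0619

[3] closed run; points: 30.5924,54.4757 298.0234,73.2706 306.0901,96.7866 19.4086,65.1633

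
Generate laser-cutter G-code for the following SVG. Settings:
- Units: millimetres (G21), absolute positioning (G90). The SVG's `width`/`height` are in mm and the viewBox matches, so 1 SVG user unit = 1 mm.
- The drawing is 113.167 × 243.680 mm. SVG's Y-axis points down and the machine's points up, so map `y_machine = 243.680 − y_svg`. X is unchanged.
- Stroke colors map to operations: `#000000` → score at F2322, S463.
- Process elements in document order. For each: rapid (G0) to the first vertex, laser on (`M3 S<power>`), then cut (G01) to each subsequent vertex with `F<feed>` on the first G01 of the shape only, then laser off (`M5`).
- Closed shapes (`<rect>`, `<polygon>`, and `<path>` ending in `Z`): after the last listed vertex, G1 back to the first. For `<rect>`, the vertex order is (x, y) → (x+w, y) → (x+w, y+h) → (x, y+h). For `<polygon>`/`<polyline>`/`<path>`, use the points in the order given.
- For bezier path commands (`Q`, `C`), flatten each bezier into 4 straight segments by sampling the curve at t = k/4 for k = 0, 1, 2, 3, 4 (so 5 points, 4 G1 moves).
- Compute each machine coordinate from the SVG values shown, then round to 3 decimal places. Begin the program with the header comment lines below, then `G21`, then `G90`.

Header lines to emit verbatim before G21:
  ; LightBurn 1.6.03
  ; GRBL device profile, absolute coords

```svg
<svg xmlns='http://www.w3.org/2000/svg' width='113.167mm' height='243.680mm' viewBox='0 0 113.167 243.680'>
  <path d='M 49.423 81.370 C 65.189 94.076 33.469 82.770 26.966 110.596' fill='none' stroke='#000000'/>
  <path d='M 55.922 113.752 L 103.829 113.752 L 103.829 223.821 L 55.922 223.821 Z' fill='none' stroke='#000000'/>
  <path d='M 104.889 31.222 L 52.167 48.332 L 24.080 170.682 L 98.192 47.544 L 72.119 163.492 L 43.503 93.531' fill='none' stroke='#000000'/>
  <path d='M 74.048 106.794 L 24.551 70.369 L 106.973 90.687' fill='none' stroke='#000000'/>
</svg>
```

1 u = 1 mm; y_m = 243.680 − y.

[1] `<path>` cubic bezier, #000000→score S463 F2322: (49.423,162.310) → (53.480,156.296) → (46.545,153.367) → (35.435,147.603) → (26.966,133.084)

[2] `<path>` rectangle, #000000→score S463 F2322: (55.922,129.928) → (103.829,129.928) → (103.829,19.859) → (55.922,19.859) → (55.922,129.928) (closed)

[3] `<path>` open polyline, #000000→score S463 F2322: (104.889,212.458) → (52.167,195.348) → (24.080,72.998) → (98.192,196.136) → (72.119,80.188) → (43.503,150.149)

[4] `<path>` open polyline, #000000→score S463 F2322: (74.048,136.886) → (24.551,173.311) → (106.973,152.993)

; LightBurn 1.6.03
; GRBL device profile, absolute coords
G21
G90
G0 X49.423 Y162.310
M3 S463
G01 X53.480 Y156.296 F2322
G01 X46.545 Y153.367
G01 X35.435 Y147.603
G01 X26.966 Y133.084
M5
G0 X55.922 Y129.928
M3 S463
G01 X103.829 Y129.928 F2322
G01 X103.829 Y19.859
G01 X55.922 Y19.859
G01 X55.922 Y129.928
M5
G0 X104.889 Y212.458
M3 S463
G01 X52.167 Y195.348 F2322
G01 X24.080 Y72.998
G01 X98.192 Y196.136
G01 X72.119 Y80.188
G01 X43.503 Y150.149
M5
G0 X74.048 Y136.886
M3 S463
G01 X24.551 Y173.311 F2322
G01 X106.973 Y152.993
M5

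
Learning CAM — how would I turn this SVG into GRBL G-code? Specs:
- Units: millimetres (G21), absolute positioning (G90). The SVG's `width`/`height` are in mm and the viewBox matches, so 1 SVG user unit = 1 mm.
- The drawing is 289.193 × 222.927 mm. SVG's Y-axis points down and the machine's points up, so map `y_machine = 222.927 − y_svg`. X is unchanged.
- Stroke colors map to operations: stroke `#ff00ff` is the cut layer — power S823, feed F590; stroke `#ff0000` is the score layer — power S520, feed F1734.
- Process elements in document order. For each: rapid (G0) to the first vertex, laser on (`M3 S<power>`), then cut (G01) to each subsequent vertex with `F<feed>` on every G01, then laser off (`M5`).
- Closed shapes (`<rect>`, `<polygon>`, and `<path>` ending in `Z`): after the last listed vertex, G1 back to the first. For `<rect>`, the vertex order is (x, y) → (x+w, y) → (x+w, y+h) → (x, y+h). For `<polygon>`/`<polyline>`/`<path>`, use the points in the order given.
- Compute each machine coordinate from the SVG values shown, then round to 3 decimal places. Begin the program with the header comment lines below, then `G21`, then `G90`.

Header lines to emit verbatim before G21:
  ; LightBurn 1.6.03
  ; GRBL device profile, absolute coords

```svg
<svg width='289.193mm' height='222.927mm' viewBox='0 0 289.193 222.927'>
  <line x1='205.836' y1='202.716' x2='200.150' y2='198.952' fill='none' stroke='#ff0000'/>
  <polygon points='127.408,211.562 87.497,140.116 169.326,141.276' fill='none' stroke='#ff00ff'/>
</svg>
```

; LightBurn 1.6.03
; GRBL device profile, absolute coords
G21
G90
G0 X205.836 Y20.211
M3 S520
G01 X200.150 Y23.975 F1734
M5
G0 X127.408 Y11.365
M3 S823
G01 X87.497 Y82.811 F590
G01 X169.326 Y81.651 F590
G01 X127.408 Y11.365 F590
M5

viewBox `0 0 289.193 222.927` with mm width/height → 1 unit = 1 mm. Flip: y_m = 222.927 − y_svg.

**Shape 1** — `<line>` line segment, stroke `#ff0000` → score (S520, F1734). Machine vertices: (205.836,20.211) → (200.150,23.975). Open path.

**Shape 2** — `<polygon>` regular polygon, stroke `#ff00ff` → cut (S823, F590). Machine vertices: (127.408,11.365) → (87.497,82.811) → (169.326,81.651) → (127.408,11.365). Closed: final G1 returns to the first vertex.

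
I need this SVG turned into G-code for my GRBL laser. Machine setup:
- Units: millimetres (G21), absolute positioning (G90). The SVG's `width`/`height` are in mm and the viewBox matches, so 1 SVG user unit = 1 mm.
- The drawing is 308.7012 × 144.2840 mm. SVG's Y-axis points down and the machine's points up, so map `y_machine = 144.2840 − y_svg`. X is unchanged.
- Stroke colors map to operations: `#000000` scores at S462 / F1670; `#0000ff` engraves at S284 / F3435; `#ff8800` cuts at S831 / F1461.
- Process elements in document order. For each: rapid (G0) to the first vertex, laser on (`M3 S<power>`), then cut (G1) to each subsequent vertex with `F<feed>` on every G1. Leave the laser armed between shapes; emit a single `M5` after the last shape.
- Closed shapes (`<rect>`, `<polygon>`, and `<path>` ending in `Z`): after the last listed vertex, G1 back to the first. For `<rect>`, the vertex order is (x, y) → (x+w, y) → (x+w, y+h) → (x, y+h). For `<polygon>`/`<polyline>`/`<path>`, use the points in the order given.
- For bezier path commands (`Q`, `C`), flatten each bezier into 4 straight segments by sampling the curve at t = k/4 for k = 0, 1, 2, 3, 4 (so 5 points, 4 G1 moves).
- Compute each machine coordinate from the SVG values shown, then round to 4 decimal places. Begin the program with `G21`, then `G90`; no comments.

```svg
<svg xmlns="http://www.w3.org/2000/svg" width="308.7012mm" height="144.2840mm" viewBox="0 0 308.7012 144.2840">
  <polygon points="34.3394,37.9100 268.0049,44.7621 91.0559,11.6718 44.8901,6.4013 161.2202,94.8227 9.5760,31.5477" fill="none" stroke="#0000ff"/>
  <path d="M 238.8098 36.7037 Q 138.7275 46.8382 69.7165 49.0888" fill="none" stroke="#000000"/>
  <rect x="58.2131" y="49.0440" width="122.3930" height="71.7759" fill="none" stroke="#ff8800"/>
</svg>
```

G21
G90
G0 X34.3394 Y106.3740
M3 S284
G1 X268.0049 Y99.5219 F3435
G1 X91.0559 Y132.6122 F3435
G1 X44.8901 Y137.8827 F3435
G1 X161.2202 Y49.4613 F3435
G1 X9.5760 Y112.7363 F3435
G1 X34.3394 Y106.3740 F3435
G0 X238.8098 Y107.5803
M3 S462
G1 X190.7106 Y103.0058 F1670
G1 X146.4953 Y99.4168 F1670
G1 X106.1640 Y96.8132 F1670
G1 X69.7165 Y95.1952 F1670
G0 X58.2131 Y95.2400
M3 S831
G1 X180.6061 Y95.2400 F1461
G1 X180.6061 Y23.4641 F1461
G1 X58.2131 Y23.4641 F1461
G1 X58.2131 Y95.2400 F1461
M5

Since the viewBox matches the mm dimensions, user units are millimetres directly. The only transform is the Y-flip y_m = 144.2840 − y_svg.

Shape 1 is a closed polygon drawn with `<polygon>`. Its stroke #0000ff means engrave at S284, F3435. After flipping Y the toolpath is (34.3394,106.3740) → (268.0049,99.5219) → (91.0559,132.6122) → (44.8901,137.8827) → (161.2202,49.4613) → (9.5760,112.7363) → (34.3394,106.3740), returning to the start.

Shape 2 is a quadratic bezier drawn with `<path>`. Its stroke #000000 means score at S462, F1670. After flipping Y the toolpath is (238.8098,107.5803) → (190.7106,103.0058) → (146.4953,99.4168) → (106.1640,96.8132) → (69.7165,95.1952).

Shape 3 is a rectangle drawn with `<rect>`. Its stroke #ff8800 means cut at S831, F1461. After flipping Y the toolpath is (58.2131,95.2400) → (180.6061,95.2400) → (180.6061,23.4641) → (58.2131,23.4641) → (58.2131,95.2400), returning to the start.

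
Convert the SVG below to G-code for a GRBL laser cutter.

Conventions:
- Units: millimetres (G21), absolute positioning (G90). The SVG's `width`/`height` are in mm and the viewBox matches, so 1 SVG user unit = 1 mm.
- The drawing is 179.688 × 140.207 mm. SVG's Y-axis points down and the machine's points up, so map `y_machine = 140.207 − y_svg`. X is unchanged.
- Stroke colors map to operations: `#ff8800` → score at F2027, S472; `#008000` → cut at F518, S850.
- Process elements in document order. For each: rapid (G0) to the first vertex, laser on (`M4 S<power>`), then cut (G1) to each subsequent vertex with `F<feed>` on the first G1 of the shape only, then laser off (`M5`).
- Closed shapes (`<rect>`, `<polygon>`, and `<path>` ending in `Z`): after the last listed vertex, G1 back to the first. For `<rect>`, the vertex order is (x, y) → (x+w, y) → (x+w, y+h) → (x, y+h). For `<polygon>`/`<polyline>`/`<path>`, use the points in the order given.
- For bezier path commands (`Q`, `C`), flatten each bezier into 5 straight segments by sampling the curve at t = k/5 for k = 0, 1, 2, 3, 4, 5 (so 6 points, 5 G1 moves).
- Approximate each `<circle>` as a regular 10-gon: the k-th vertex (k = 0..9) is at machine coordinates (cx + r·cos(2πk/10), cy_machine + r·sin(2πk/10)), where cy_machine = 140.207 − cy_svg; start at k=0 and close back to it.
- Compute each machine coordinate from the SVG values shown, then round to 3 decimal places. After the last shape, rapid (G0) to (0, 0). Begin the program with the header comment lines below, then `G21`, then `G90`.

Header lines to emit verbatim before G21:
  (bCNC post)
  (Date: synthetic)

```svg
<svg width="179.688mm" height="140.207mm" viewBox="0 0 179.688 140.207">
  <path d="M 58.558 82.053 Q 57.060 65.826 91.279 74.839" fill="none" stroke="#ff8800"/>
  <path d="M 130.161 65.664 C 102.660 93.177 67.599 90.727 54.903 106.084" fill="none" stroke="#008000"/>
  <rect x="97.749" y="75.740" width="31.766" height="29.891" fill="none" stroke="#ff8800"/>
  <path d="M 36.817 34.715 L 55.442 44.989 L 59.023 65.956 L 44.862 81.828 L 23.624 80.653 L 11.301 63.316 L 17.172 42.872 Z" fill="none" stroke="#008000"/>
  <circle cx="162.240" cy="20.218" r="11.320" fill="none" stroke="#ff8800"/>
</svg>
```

viewBox `0 0 179.688 140.207` with mm width/height → 1 unit = 1 mm. Flip: y_m = 140.207 − y_svg.

**Shape 1** — `<path>` quadratic bezier, stroke `#ff8800` → score (S472, F2027). Control points (SVG): P0=(58.558,82.053), P1=(57.060,65.826), P2=(91.279,74.839); sampled at t=k/5. Machine vertices: (58.558,58.154) → (59.387,63.635) → (63.074,67.097) → (69.619,68.540) → (79.020,67.964) → (91.279,65.368). Open path.

**Shape 2** — `<path>` cubic bezier, stroke `#008000` → cut (S850, F518). Control points (SVG): P0=(130.161,65.664), P1=(102.660,93.177), P2=(67.599,90.727), P3=(54.903,106.084); sampled at t=k/5. Machine vertices: (130.161,74.543) → (112.993,61.249) → (95.446,52.852) → (78.958,47.061) → (64.965,41.583) → (54.903,34.123). Open path.

**Shape 3** — `<rect>` rectangle, stroke `#ff8800` → score (S472, F2027). Machine vertices: (97.749,64.467) → (129.515,64.467) → (129.515,34.576) → (97.749,34.576) → (97.749,64.467). Closed: final G1 returns to the first vertex.

**Shape 4** — `<path>` regular polygon, stroke `#008000` → cut (S850, F518). Machine vertices: (36.817,105.492) → (55.442,95.218) → (59.023,74.251) → (44.862,58.379) → (23.624,59.554) → (11.301,76.891) → (17.172,97.335) → (36.817,105.492). Closed: final G1 returns to the first vertex.

**Shape 5** — `<circle>` circle, stroke `#ff8800` → score (S472, F2027). Machine vertices: (173.560,119.989) → (171.398,126.643) → (165.738,130.755) → (158.742,130.755) → (153.082,126.643) → (150.920,119.989) → (153.082,113.335) → (158.742,109.223) → (165.738,109.223) → (171.398,113.335) → (173.560,119.989). Closed: final G1 returns to the first vertex.

(bCNC post)
(Date: synthetic)
G21
G90
G0 X58.558 Y58.154
M4 S472
G1 X59.387 Y63.635 F2027
G1 X63.074 Y67.097
G1 X69.619 Y68.540
G1 X79.020 Y67.964
G1 X91.279 Y65.368
M5
G0 X130.161 Y74.543
M4 S850
G1 X112.993 Y61.249 F518
G1 X95.446 Y52.852
G1 X78.958 Y47.061
G1 X64.965 Y41.583
G1 X54.903 Y34.123
M5
G0 X97.749 Y64.467
M4 S472
G1 X129.515 Y64.467 F2027
G1 X129.515 Y34.576
G1 X97.749 Y34.576
G1 X97.749 Y64.467
M5
G0 X36.817 Y105.492
M4 S850
G1 X55.442 Y95.218 F518
G1 X59.023 Y74.251
G1 X44.862 Y58.379
G1 X23.624 Y59.554
G1 X11.301 Y76.891
G1 X17.172 Y97.335
G1 X36.817 Y105.492
M5
G0 X173.560 Y119.989
M4 S472
G1 X171.398 Y126.643 F2027
G1 X165.738 Y130.755
G1 X158.742 Y130.755
G1 X153.082 Y126.643
G1 X150.920 Y119.989
G1 X153.082 Y113.335
G1 X158.742 Y109.223
G1 X165.738 Y109.223
G1 X171.398 Y113.335
G1 X173.560 Y119.989
M5
G0 X0.000 Y0.000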